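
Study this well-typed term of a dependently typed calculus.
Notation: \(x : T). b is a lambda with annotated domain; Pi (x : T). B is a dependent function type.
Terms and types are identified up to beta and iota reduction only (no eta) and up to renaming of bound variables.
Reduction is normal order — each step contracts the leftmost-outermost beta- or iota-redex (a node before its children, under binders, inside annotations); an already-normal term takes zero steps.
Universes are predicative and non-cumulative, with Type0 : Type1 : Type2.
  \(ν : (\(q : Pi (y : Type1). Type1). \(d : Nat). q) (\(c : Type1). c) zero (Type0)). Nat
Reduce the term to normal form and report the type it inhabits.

resulting normal form:
  \(ν : Type0). Nat
type:
  Pi (ν : Type0). Type0


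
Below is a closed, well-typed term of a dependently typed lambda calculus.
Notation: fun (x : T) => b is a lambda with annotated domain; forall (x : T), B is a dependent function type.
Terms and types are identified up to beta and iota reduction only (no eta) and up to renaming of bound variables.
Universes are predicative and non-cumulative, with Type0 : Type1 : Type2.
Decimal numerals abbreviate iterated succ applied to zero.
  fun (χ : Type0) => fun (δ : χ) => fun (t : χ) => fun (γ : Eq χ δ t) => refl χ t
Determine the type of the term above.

inferred type:
  forall (χ : Type0), forall (δ : χ), forall (t : χ), forall (γ : Eq χ δ t), Eq χ t t


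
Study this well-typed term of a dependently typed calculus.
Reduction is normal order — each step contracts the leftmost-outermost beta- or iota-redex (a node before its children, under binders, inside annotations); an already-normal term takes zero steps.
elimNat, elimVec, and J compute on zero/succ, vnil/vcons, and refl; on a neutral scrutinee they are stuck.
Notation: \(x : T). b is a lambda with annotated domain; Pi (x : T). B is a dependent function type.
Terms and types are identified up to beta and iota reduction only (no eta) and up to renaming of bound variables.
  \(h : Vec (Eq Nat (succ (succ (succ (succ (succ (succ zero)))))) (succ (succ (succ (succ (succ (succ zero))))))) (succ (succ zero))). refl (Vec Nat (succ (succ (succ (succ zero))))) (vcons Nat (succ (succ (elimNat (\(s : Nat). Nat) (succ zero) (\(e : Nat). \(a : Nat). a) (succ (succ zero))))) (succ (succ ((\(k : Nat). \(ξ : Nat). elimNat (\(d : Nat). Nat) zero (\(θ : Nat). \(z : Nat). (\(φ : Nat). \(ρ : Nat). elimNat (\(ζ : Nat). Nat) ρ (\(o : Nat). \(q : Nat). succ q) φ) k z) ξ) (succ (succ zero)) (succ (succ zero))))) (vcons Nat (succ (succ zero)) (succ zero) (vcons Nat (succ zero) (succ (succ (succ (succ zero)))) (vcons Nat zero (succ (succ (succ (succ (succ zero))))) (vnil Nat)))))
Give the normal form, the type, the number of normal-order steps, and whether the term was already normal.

normal form:
  \(h : Vec (Eq Nat (succ (succ (succ (succ (succ (succ zero)))))) (succ (succ (succ (succ (succ (succ zero))))))) (succ (succ zero))). refl (Vec Nat (succ (succ (succ (succ zero))))) (vcons Nat (succ (succ (succ zero))) (succ (succ (succ (succ (succ (succ zero)))))) (vcons Nat (succ (succ zero)) (succ zero) (vcons Nat (succ zero) (succ (succ (succ (succ zero)))) (vcons Nat zero (succ (succ (succ (succ (succ zero))))) (vnil Nat)))))
type:
  Pi (h : Vec (Eq Nat (succ (succ (succ (succ (succ (succ zero)))))) (succ (succ (succ (succ (succ (succ zero))))))) (succ (succ zero))). Eq (Vec Nat (succ (succ (succ (succ zero))))) (vcons Nat (succ (succ (succ zero))) (succ (succ (succ (succ (succ (succ zero)))))) (vcons Nat (succ (succ zero)) (succ zero) (vcons Nat (succ zero) (succ (succ (succ (succ zero)))) (vcons Nat zero (succ (succ (succ (succ (succ zero))))) (vnil Nat))))) (vcons Nat (succ (succ (succ zero))) (succ (succ (succ (succ (succ (succ zero)))))) (vcons Nat (succ (succ zero)) (succ zero) (vcons Nat (succ zero) (succ (succ (succ (succ zero)))) (vcons Nat zero (succ (succ (succ (succ (succ zero))))) (vnil Nat)))))
reduction steps (normal order): 34
term was already normal: no
first contracted redex: an elimNat iota-redex


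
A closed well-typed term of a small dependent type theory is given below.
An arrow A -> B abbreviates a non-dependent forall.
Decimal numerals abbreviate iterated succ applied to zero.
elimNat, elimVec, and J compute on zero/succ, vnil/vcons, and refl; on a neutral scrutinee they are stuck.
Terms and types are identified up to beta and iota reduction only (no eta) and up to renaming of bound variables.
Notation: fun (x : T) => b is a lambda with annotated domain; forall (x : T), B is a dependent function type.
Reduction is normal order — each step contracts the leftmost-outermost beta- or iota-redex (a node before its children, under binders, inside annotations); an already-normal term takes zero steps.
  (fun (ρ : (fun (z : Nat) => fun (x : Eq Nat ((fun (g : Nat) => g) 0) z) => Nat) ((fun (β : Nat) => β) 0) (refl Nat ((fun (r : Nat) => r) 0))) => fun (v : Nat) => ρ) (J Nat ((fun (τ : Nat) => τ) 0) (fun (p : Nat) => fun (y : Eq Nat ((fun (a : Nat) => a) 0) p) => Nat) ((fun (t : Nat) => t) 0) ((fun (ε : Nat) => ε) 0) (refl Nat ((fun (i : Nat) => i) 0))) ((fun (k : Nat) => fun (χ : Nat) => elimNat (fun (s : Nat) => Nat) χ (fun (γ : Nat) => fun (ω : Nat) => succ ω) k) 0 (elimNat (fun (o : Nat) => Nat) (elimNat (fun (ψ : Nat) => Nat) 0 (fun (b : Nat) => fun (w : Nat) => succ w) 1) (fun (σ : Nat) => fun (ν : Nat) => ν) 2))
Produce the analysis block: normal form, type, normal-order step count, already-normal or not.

normal form:
  0
type:
  Nat
reduction steps (normal order): 4
term was already normal: no
first contracted redex: a beta-redex


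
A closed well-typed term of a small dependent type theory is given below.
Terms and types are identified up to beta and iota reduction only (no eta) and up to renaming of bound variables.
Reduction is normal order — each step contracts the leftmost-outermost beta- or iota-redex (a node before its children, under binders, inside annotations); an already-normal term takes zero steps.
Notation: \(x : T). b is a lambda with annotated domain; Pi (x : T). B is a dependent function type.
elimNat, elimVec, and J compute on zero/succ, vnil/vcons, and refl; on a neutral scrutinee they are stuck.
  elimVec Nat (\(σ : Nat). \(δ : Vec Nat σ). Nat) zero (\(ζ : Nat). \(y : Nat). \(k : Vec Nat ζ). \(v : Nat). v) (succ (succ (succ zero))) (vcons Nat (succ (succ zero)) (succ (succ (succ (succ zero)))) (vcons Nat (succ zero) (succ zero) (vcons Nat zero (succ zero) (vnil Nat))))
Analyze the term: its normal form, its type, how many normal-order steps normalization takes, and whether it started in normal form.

resulting normal form:
  zero
type:
  Nat
reduction steps (normal order): 16
started in normal form: no
first contracted redex: an elimVec iota-redex


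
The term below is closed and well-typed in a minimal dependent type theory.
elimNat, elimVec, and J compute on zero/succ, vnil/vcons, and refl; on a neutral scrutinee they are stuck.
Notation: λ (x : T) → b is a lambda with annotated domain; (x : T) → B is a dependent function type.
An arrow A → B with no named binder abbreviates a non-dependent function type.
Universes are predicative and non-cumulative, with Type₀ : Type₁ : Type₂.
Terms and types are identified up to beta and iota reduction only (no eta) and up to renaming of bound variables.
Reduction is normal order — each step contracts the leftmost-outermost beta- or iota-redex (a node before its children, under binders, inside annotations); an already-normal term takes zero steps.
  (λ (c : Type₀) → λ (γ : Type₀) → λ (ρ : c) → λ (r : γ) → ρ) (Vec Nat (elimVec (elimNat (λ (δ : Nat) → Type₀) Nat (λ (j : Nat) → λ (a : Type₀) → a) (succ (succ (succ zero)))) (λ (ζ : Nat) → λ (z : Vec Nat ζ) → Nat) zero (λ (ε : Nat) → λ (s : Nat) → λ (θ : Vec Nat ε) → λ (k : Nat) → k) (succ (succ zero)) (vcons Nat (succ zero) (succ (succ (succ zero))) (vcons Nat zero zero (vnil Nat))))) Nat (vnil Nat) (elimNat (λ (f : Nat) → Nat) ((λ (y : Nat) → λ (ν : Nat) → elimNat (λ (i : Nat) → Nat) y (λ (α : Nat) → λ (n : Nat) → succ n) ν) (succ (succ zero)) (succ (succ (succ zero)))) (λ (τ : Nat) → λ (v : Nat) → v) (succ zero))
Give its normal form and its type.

normal form:
  vnil Nat
inferred type:
  Vec Nat zero
observation: reduction starts at a beta-redex, and 4 normal-order steps reach the normal form.


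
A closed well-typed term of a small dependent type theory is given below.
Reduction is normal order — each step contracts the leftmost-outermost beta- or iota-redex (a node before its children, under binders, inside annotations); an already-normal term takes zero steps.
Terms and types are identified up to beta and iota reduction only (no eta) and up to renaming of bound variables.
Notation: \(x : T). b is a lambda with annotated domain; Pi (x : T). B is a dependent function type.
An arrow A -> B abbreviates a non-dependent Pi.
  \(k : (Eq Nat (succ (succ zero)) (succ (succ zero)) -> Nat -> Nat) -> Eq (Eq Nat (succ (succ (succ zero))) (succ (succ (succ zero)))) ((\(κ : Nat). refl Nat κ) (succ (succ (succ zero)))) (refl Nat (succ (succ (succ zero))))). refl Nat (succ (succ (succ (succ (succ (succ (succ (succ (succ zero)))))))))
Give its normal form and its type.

reduced normal form:
  \(k : (Eq Nat (succ (succ zero)) (succ (succ zero)) -> Nat -> Nat) -> Eq (Eq Nat (succ (succ (succ zero))) (succ (succ (succ zero)))) (refl Nat (succ (succ (succ zero)))) (refl Nat (succ (succ (succ zero))))). refl Nat (succ (succ (succ (succ (succ (succ (succ (succ (succ zero)))))))))
the term's type:
  ((Eq Nat (succ (succ zero)) (succ (succ zero)) -> Nat -> Nat) -> Eq (Eq Nat (succ (succ (succ zero))) (succ (succ (succ zero)))) (refl Nat (succ (succ (succ zero)))) (refl Nat (succ (succ (succ zero))))) -> Eq Nat (succ (succ (succ (succ (succ (succ (succ (succ (succ zero))))))))) (succ (succ (succ (succ (succ (succ (succ (succ (succ zero)))))))))


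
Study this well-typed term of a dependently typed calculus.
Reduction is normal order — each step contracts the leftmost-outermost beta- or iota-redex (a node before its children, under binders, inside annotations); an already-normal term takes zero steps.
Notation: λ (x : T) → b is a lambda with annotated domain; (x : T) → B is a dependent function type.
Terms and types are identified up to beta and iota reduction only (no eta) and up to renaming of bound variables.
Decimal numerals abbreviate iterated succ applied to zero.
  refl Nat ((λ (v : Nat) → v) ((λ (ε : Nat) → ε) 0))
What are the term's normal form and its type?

reduced normal form:
  refl Nat 0
the term's type:
  Eq Nat 0 0
observation: 2 normal-order steps normalize the term, beginning with a beta-redex.


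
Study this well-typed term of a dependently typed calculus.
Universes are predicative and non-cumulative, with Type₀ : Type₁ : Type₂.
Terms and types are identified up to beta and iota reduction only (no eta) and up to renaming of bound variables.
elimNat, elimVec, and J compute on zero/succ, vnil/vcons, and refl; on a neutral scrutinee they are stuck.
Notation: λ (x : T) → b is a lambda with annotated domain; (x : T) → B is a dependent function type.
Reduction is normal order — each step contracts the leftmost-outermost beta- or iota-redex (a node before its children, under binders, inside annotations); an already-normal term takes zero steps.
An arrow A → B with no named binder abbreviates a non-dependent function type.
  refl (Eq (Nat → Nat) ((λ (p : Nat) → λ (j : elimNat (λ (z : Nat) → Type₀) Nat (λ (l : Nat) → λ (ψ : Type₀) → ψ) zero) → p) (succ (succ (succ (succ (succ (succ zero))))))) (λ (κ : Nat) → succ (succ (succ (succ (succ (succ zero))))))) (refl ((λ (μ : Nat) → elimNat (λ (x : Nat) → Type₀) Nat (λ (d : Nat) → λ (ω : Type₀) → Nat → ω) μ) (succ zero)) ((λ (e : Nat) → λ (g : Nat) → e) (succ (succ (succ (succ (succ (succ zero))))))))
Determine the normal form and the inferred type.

reduced normal form:
  refl (Eq (Nat → Nat) (λ (p : Nat) → succ (succ (succ (succ (succ (succ zero)))))) (λ (j : Nat) → succ (succ (succ (succ (succ (succ zero))))))) (refl (Nat → Nat) (λ (z : Nat) → succ (succ (succ (succ (succ (succ zero)))))))
inferred type:
  Eq (Eq (Nat → Nat) (λ (p : Nat) → succ (succ (succ (succ (succ (succ zero)))))) (λ (j : Nat) → succ (succ (succ (succ (succ (succ zero))))))) (refl (Nat → Nat) (λ (z : Nat) → succ (succ (succ (succ (succ (succ zero))))))) (refl (Nat → Nat) (λ (l : Nat) → succ (succ (succ (succ (succ (succ zero)))))))
observation: the leftmost-outermost redex is a beta-redex, and normalization takes 8 steps.


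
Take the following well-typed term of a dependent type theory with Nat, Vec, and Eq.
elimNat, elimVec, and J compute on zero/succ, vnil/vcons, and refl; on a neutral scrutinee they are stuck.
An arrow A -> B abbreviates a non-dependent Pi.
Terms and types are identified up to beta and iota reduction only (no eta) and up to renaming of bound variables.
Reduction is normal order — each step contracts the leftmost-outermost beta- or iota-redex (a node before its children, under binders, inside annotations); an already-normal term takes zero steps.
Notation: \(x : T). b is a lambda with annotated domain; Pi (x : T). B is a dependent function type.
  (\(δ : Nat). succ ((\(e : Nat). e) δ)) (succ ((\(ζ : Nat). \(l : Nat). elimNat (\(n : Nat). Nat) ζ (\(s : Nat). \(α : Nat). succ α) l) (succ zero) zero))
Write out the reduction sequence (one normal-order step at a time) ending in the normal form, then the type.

normal-order reduction sequence:
  (\(δ : Nat). succ ((\(e : Nat). e) δ)) (succ ((\(ζ : Nat). \(l : Nat). elimNat (\(n : Nat). Nat) ζ (\(s : Nat). \(α : Nat). succ α) l) (succ zero) zero))
  ~> succ ((\(δ : Nat). δ) (succ ((\(e : Nat). \(ζ : Nat). elimNat (\(l : Nat). Nat) e (\(n : Nat). \(s : Nat). succ s) ζ) (succ zero) zero)))
  ~> succ (succ ((\(δ : Nat). \(e : Nat). elimNat (\(ζ : Nat). Nat) δ (\(l : Nat). \(n : Nat). succ n) e) (succ zero) zero))
  ~> succ (succ ((\(δ : Nat). elimNat (\(e : Nat). Nat) (succ zero) (\(ζ : Nat). \(l : Nat). succ l) δ) zero))
  ~> succ (succ (elimNat (\(δ : Nat). Nat) (succ zero) (\(e : Nat). \(ζ : Nat). succ ζ) zero))
  ~> succ (succ (succ zero))
the term's type:
  Nat


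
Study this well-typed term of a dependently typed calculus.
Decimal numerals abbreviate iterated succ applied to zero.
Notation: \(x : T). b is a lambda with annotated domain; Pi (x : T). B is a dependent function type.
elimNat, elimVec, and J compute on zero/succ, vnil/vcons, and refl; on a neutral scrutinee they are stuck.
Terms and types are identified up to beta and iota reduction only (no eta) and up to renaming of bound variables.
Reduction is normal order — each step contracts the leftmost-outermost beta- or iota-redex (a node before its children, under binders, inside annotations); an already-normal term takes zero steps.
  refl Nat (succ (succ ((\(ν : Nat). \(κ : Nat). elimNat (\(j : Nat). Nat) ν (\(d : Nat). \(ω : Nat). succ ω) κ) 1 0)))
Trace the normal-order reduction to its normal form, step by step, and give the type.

reduction (normal order):
  refl Nat (succ (succ ((\(ν : Nat). \(κ : Nat). elimNat (\(j : Nat). Nat) ν (\(d : Nat). \(ω : Nat). succ ω) κ) 1 0)))
  ~> refl Nat (succ (succ ((\(ν : Nat). elimNat (\(κ : Nat). Nat) 1 (\(j : Nat). \(d : Nat). succ d) ν) 0)))
  ~> refl Nat (succ (succ (elimNat (\(ν : Nat). Nat) 1 (\(κ : Nat). \(j : Nat). succ j) 0)))
  ~> refl Nat 3
type:
  Eq Nat 3 3


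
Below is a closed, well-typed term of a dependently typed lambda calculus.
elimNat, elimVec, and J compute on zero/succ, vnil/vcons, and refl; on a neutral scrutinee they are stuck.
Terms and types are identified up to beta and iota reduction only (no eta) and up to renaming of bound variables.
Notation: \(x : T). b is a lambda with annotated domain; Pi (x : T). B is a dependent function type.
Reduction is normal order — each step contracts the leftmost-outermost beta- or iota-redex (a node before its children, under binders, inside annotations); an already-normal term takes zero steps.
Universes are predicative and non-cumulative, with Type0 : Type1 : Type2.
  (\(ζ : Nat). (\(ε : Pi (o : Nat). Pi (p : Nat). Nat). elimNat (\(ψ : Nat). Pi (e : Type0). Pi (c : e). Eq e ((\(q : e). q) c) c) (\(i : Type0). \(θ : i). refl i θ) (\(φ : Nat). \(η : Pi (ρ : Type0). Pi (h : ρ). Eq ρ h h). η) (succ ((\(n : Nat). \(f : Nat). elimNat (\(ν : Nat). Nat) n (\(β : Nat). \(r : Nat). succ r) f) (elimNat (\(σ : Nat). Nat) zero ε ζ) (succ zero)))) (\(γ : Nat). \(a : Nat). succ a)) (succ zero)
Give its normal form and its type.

normal form:
  \(ζ : Type0). \(ε : ζ). refl ζ ε
inferred type:
  Pi (ζ : Type0). Pi (ε : ζ). Eq ζ ε ε
observation: contracting a beta-redex first, the term normalizes in 23 steps.


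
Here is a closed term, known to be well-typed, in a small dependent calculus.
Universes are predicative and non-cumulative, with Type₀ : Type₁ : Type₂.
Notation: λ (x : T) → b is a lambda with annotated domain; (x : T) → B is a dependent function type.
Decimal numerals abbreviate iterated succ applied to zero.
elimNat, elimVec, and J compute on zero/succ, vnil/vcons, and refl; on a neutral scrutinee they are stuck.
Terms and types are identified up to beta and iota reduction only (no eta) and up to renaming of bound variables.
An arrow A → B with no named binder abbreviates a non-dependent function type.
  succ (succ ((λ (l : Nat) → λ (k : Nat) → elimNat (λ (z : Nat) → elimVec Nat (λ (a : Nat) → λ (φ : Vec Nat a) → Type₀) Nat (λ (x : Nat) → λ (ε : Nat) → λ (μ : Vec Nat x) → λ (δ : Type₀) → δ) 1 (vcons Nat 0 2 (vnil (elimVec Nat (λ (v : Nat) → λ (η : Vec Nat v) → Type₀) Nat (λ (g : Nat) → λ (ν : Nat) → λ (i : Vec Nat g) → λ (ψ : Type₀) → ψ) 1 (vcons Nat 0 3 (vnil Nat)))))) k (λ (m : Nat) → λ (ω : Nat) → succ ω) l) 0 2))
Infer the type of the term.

inferred type:
  Nat


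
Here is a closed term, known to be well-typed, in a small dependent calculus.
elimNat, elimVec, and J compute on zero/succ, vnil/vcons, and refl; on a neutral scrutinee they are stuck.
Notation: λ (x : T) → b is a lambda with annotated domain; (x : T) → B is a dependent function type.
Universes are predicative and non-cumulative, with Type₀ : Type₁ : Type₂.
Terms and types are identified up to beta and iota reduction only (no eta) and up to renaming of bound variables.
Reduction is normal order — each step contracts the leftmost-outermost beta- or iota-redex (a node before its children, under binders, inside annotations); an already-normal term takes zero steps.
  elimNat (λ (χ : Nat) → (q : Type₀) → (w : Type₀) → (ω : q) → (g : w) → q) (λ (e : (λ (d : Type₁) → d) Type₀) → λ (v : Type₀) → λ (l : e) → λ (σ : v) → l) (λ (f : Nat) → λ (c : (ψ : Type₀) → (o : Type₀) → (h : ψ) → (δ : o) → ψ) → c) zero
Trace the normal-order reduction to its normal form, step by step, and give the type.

reduction (normal order):
  elimNat (λ (χ : Nat) → (q : Type₀) → (w : Type₀) → (ω : q) → (g : w) → q) (λ (e : (λ (d : Type₁) → d) Type₀) → λ (v : Type₀) → λ (l : e) → λ (σ : v) → l) (λ (f : Nat) → λ (c : (ψ : Type₀) → (o : Type₀) → (h : ψ) → (δ : o) → ψ) → c) zero
  ~> λ (χ : (λ (q : Type₁) → q) Type₀) → λ (w : Type₀) → λ (ω : χ) → λ (g : w) → ω
  ~> λ (χ : Type₀) → λ (q : Type₀) → λ (w : χ) → λ (ω : q) → w
type:
  (χ : Type₀) → (q : Type₀) → (w : χ) → (ω : q) → χ


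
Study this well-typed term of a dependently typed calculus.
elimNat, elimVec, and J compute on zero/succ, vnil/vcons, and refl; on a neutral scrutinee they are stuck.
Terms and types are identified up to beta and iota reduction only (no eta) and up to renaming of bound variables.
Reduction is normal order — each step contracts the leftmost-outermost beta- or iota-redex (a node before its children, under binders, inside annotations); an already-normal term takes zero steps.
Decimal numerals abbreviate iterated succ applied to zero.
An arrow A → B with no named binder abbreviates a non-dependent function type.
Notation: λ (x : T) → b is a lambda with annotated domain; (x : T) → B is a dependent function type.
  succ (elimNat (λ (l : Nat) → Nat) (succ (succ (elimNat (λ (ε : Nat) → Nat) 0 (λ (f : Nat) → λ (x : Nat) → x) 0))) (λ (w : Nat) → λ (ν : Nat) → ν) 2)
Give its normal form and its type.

resulting normal form:
  3
the term's type:
  Nat
observation: reduction starts at an elimNat iota-redex, and 8 normal-order steps reach the normal form.


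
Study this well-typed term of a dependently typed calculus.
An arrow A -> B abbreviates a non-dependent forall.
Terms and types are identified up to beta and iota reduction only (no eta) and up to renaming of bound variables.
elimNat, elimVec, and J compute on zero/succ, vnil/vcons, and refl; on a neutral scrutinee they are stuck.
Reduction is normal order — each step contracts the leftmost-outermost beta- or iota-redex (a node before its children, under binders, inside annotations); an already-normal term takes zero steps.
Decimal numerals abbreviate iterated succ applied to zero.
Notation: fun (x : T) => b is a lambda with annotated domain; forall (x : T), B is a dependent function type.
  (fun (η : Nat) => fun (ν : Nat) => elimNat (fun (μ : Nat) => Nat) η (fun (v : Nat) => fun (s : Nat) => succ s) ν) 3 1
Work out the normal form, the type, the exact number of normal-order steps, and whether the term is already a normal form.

normal form:
  4
the term's type:
  Nat
reduction steps (normal order): 6
already normal: no
first redex: a beta-redex


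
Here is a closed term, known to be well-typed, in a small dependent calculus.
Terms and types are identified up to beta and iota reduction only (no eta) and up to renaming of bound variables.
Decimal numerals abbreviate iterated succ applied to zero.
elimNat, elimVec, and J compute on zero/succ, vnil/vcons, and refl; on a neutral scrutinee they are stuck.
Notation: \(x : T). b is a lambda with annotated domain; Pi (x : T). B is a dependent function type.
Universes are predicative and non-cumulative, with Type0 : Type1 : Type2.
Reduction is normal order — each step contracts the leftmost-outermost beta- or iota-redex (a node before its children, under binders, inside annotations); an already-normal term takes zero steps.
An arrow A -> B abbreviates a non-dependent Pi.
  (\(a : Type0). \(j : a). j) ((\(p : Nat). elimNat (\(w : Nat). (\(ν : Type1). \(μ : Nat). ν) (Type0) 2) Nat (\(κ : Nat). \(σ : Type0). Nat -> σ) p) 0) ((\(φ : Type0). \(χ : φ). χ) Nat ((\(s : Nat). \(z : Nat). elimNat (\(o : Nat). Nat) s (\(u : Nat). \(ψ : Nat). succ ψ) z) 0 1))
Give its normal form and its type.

resulting normal form:
  1
the term's type:
  Nat


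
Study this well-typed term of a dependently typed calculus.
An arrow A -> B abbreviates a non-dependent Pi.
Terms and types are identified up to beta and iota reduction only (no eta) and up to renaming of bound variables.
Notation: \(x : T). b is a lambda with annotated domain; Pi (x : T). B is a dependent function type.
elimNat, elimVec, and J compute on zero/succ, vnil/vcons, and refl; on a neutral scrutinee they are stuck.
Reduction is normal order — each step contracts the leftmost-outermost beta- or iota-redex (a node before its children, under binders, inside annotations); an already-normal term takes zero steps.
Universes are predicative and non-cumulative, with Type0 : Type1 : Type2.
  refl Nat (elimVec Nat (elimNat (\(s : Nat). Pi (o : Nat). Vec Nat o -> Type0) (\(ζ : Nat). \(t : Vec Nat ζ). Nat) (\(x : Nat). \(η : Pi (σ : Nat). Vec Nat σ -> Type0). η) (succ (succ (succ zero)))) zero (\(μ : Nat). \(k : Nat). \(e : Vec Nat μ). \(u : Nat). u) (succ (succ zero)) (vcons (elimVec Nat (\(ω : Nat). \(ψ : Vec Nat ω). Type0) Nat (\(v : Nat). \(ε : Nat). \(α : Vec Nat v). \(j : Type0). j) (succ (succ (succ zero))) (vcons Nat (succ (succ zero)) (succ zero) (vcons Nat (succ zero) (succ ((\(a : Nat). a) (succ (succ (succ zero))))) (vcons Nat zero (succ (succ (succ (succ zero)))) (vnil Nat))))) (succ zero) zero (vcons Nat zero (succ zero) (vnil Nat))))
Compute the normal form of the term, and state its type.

reduced normal form:
  refl Nat zero
inferred type:
  Eq Nat zero zero
observation: 11 normal-order steps normalize the term, beginning with an elimVec iota-redex.


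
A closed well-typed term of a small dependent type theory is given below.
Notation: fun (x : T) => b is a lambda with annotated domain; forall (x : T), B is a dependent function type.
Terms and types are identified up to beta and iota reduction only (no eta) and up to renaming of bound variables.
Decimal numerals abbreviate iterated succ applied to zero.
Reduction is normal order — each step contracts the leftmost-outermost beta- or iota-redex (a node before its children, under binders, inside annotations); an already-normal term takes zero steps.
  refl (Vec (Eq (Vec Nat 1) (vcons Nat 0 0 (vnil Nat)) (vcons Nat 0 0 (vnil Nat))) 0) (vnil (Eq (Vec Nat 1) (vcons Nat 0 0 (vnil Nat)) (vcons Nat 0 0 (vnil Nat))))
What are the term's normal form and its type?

resulting normal form:
  refl (Vec (Eq (Vec Nat 1) (vcons Nat 0 0 (vnil Nat)) (vcons Nat 0 0 (vnil Nat))) 0) (vnil (Eq (Vec Nat 1) (vcons Nat 0 0 (vnil Nat)) (vcons Nat 0 0 (vnil Nat))))
inferred type:
  Eq (Vec (Eq (Vec Nat 1) (vcons Nat 0 0 (vnil Nat)) (vcons Nat 0 0 (vnil Nat))) 0) (vnil (Eq (Vec Nat 1) (vcons Nat 0 0 (vnil Nat)) (vcons Nat 0 0 (vnil Nat)))) (vnil (Eq (Vec Nat 1) (vcons Nat 0 0 (vnil Nat)) (vcons Nat 0 0 (vnil Nat))))
observation: no redex remains anywhere in the term; it is its own normal form.


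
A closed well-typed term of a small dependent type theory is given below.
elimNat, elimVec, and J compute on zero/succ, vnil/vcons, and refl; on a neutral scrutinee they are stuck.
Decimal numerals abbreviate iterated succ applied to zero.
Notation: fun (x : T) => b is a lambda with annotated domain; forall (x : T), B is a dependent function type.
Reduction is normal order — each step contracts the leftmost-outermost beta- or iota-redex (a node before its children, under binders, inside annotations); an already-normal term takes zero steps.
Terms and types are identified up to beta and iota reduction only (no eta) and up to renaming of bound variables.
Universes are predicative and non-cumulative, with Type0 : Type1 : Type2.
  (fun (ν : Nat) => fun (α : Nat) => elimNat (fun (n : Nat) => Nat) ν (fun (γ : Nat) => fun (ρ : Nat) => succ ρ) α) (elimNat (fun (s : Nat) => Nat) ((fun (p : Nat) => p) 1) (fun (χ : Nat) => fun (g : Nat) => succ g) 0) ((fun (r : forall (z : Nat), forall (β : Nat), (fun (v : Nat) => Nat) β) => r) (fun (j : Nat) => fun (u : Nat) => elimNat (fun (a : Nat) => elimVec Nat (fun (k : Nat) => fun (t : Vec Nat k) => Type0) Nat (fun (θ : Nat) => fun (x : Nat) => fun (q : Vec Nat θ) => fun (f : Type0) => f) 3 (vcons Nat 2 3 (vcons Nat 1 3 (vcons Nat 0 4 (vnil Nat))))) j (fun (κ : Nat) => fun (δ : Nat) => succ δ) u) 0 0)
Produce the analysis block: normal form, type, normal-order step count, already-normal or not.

normal form:
  1
inferred type:
  Nat
normal-order step count: 9
already normal: no
first contracted redex: a beta-redex


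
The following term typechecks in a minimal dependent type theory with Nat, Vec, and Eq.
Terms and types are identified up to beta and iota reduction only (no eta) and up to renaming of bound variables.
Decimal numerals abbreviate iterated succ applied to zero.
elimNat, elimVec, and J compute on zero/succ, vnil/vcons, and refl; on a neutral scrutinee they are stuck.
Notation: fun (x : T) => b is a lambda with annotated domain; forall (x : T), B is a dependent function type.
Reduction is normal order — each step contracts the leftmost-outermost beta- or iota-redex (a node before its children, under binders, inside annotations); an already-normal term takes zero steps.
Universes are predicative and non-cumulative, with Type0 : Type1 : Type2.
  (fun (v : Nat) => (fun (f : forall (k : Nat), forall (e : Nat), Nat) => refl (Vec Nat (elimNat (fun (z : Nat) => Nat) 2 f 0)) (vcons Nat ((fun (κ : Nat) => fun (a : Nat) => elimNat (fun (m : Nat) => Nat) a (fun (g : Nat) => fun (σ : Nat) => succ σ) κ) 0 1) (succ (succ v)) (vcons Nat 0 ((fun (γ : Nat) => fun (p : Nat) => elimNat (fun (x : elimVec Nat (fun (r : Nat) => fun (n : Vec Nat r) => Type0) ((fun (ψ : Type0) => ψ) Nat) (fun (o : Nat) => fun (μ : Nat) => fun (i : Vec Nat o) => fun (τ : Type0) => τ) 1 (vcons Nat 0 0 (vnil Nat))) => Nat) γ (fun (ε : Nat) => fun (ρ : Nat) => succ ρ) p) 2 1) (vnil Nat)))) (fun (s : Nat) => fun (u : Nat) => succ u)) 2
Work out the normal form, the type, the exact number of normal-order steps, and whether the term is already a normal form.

resulting normal form:
  refl (Vec Nat 2) (vcons Nat 1 4 (vcons Nat 0 3 (vnil Nat)))
type:
  Eq (Vec Nat 2) (vcons Nat 1 4 (vcons Nat 0 3 (vnil Nat))) (vcons Nat 1 4 (vcons Nat 0 3 (vnil Nat)))
normal-order step count: 12
started in normal form: no
first redex: a beta-redex


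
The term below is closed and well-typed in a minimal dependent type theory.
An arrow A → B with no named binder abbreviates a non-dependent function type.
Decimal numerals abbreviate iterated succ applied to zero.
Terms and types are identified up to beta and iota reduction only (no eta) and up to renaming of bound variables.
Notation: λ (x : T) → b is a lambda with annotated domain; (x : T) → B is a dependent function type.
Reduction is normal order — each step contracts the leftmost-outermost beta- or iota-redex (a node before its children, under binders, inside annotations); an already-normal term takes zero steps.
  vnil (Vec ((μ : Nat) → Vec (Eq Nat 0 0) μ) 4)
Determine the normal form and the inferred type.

reduced normal form:
  vnil (Vec ((μ : Nat) → Vec (Eq Nat 0 0) μ) 4)
inferred type:
  Vec (Vec ((μ : Nat) → Vec (Eq Nat 0 0) μ) 4) 0
observation: no redex remains anywhere in the term; it is its own normal form.


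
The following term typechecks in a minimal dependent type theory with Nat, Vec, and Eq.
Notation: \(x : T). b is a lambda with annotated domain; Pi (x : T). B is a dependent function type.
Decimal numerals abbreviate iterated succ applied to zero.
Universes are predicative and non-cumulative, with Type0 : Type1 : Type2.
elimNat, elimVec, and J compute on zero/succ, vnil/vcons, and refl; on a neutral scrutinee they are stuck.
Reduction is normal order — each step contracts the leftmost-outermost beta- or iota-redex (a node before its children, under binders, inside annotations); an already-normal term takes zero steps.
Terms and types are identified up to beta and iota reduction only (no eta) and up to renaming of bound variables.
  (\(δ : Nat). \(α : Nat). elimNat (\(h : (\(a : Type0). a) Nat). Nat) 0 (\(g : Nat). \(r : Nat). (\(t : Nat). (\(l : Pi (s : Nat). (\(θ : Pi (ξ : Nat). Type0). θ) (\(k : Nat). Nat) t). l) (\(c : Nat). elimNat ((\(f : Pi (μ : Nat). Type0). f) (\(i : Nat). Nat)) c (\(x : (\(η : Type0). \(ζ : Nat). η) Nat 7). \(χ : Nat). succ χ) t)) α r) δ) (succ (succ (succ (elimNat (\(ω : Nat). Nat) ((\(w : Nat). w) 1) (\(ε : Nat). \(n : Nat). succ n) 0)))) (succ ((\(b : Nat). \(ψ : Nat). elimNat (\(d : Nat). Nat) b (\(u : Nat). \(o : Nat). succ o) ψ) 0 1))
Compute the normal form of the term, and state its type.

resulting normal form:
  8
the term's type:
  Nat
observation: 94 normal-order steps separate the term from its normal form.


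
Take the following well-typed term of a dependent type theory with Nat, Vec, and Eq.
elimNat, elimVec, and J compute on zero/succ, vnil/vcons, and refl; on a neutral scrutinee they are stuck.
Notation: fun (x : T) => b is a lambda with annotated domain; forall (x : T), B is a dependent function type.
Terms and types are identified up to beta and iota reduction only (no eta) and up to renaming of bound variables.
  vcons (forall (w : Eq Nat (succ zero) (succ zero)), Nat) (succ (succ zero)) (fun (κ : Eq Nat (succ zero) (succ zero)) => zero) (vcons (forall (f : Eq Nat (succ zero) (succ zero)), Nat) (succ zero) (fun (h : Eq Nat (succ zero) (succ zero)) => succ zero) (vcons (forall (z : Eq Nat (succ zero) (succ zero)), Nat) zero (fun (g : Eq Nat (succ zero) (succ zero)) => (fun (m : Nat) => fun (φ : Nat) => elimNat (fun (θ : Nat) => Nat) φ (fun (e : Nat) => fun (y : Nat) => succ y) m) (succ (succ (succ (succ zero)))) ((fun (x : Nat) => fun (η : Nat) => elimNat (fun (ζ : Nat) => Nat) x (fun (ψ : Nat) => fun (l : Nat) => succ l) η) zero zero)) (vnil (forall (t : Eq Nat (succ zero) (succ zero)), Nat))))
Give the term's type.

the term's type:
  Vec (forall (w : Eq Nat (succ zero) (succ zero)), Nat) (succ (succ (succ zero)))


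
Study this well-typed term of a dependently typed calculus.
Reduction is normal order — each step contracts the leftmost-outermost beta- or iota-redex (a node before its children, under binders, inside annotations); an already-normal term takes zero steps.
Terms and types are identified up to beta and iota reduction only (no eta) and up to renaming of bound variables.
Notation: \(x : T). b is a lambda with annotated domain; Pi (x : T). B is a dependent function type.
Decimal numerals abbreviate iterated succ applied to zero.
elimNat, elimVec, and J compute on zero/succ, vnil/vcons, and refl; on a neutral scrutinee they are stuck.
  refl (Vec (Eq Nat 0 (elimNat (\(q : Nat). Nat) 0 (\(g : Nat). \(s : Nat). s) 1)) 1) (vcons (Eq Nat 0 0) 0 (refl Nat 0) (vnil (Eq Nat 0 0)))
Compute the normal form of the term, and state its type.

reduced normal form:
  refl (Vec (Eq Nat 0 0) 1) (vcons (Eq Nat 0 0) 0 (refl Nat 0) (vnil (Eq Nat 0 0)))
the term's type:
  Eq (Vec (Eq Nat 0 0) 1) (vcons (Eq Nat 0 0) 0 (refl Nat 0) (vnil (Eq Nat 0 0))) (vcons (Eq Nat 0 0) 0 (refl Nat 0) (vnil (Eq Nat 0 0)))


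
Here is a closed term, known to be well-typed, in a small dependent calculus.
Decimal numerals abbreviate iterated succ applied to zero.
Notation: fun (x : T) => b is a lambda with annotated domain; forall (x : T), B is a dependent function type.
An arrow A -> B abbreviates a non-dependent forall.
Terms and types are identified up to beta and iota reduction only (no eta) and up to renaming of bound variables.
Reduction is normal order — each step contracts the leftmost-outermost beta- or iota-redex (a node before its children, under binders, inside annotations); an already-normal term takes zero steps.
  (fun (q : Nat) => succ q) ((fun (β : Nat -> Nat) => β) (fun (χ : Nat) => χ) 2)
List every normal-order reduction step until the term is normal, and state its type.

normal-order reduction:
  (fun (q : Nat) => succ q) ((fun (β : Nat -> Nat) => β) (fun (χ : Nat) => χ) 2)
  ~> succ ((fun (q : Nat -> Nat) => q) (fun (β : Nat) => β) 2)
  ~> succ ((fun (q : Nat) => q) 2)
  ~> 3
type:
  Nat


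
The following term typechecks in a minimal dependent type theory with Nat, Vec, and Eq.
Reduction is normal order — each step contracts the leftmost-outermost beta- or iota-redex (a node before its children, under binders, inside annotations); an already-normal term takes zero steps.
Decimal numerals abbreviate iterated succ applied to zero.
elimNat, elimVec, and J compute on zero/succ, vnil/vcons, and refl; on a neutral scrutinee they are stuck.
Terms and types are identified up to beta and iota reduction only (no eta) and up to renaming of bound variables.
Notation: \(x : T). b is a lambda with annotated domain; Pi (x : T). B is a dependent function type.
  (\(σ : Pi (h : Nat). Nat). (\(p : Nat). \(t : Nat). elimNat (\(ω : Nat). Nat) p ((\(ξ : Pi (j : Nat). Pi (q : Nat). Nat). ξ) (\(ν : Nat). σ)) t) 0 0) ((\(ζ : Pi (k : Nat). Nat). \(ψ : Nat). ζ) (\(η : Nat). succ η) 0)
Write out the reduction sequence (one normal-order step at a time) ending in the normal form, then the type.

reduction (normal order):
  (\(σ : Pi (h : Nat). Nat). (\(p : Nat). \(t : Nat). elimNat (\(ω : Nat). Nat) p ((\(ξ : Pi (j : Nat). Pi (q : Nat). Nat). ξ) (\(ν : Nat). σ)) t) 0 0) ((\(ζ : Pi (k : Nat). Nat). \(ψ : Nat). ζ) (\(η : Nat). succ η) 0)
  ~> (\(σ : Nat). \(h : Nat). elimNat (\(p : Nat). Nat) σ ((\(t : Pi (ω : Nat). Pi (ξ : Nat). Nat). t) (\(j : Nat). (\(q : Pi (ν : Nat). Nat). \(ζ : Nat). q) (\(k : Nat). succ k) 0)) h) 0 0
  ~> (\(σ : Nat). elimNat (\(h : Nat). Nat) 0 ((\(p : Pi (t : Nat). Pi (ω : Nat). Nat). p) (\(ξ : Nat). (\(j : Pi (q : Nat). Nat). \(ν : Nat). j) (\(ζ : Nat). succ ζ) 0)) σ) 0
  ~> elimNat (\(σ : Nat). Nat) 0 ((\(h : Pi (p : Nat). Pi (t : Nat). Nat). h) (\(ω : Nat). (\(ξ : Pi (j : Nat). Nat). \(q : Nat). ξ) (\(ν : Nat). succ ν) 0)) 0
  ~> 0
inferred type:
  Nat


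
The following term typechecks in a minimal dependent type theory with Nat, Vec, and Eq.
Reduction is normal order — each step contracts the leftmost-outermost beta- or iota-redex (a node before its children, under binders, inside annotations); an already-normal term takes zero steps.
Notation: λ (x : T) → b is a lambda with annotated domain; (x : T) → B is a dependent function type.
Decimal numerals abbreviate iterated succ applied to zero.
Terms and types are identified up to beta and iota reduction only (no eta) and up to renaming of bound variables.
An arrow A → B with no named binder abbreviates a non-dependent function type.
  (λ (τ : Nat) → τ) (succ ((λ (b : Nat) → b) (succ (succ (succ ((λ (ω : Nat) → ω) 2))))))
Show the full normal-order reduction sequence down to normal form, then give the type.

normal-order reduction:
  (λ (τ : Nat) → τ) (succ ((λ (b : Nat) → b) (succ (succ (succ ((λ (ω : Nat) → ω) 2))))))
  ~> succ ((λ (τ : Nat) → τ) (succ (succ (succ ((λ (b : Nat) → b) 2)))))
  ~> succ (succ (succ (succ ((λ (τ : Nat) → τ) 2))))
  ~> 6
inferred type:
  Nat


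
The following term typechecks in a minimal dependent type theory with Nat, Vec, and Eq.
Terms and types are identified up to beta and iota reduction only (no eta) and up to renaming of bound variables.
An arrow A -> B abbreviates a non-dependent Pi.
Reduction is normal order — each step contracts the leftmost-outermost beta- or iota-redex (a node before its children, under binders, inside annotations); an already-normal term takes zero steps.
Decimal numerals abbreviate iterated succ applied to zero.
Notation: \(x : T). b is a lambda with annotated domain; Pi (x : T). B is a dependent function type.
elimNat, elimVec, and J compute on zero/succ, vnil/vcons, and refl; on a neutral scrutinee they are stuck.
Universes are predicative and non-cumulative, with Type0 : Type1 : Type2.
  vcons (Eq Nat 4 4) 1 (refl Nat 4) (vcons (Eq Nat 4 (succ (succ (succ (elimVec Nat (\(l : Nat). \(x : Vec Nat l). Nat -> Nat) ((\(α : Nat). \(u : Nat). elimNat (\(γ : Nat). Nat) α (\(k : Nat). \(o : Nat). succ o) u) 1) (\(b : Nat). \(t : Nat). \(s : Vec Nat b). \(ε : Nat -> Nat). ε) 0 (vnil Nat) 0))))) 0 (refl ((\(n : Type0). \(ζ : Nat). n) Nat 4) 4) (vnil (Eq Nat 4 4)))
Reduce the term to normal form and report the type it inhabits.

resulting normal form:
  vcons (Eq Nat 4 4) 1 (refl Nat 4) (vcons (Eq Nat 4 4) 0 (refl Nat 4) (vnil (Eq Nat 4 4)))
inferred type:
  Vec (Eq Nat 4 4) 2


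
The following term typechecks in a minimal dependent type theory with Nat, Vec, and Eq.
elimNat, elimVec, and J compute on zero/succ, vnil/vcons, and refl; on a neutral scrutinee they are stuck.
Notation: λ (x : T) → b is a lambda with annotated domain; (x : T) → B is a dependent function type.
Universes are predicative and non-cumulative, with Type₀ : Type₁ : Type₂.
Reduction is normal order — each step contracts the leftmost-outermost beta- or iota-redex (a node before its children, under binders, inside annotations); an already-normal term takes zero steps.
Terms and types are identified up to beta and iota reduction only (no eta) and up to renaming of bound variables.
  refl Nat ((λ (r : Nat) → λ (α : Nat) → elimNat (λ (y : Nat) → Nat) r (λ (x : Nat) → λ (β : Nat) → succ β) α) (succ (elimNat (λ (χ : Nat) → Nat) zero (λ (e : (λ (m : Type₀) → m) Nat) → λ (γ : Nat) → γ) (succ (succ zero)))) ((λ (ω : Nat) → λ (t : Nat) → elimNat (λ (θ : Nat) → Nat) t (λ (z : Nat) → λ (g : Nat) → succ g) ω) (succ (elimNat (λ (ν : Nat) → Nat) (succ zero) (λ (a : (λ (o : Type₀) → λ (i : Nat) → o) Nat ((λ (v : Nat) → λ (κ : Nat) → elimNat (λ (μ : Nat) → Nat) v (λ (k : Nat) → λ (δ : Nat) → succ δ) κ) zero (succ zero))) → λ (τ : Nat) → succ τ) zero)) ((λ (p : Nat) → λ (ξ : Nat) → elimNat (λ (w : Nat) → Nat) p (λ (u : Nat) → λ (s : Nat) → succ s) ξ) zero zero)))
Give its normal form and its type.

reduced normal form:
  refl Nat (succ (succ (succ zero)))
the term's type:
  Eq Nat (succ (succ (succ zero))) (succ (succ (succ zero)))
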